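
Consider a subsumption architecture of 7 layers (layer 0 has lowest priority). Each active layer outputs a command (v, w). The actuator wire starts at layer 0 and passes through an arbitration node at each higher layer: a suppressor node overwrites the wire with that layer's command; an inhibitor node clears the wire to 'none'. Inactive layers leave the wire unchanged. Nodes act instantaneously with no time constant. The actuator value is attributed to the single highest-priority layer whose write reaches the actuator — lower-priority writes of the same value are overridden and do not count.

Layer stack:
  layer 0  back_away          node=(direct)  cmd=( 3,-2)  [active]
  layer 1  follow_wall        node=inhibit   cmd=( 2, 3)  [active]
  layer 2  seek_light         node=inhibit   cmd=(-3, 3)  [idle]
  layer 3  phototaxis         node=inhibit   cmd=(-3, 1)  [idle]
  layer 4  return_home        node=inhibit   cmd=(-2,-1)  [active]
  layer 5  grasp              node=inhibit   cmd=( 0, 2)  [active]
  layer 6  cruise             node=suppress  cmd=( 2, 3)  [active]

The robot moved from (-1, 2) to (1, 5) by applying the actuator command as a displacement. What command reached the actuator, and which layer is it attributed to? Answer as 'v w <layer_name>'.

2 3 cruise

displacement = (1, 5) − (-1, 2) = (2, 3)
L0 back_away: active, feeds wire = (3, -2)
L1 follow_wall: active, inhibitor → wire = none
L2 seek_light: idle → wire stays none
L3 phototaxis: idle → wire stays none
L4 return_home: active, inhibitor → wire = none
L5 grasp: active, inhibitor → wire = none
L6 cruise: active, suppressor → wire = (2, 3)
actuator = (2, 3) — from layer 6 (cruise)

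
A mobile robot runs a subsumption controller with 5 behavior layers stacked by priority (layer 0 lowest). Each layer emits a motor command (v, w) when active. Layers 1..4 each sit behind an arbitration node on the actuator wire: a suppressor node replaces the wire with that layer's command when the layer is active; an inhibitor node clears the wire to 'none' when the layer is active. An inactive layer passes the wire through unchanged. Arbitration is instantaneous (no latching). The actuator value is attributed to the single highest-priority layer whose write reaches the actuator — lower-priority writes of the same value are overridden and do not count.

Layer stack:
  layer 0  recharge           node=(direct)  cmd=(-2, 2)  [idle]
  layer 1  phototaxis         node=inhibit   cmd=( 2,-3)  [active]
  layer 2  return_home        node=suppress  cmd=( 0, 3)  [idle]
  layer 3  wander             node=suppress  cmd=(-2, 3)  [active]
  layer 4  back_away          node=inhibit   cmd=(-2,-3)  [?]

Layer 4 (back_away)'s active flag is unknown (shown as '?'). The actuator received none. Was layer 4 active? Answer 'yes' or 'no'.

yes

If layer 4 is active=yes:
  actuator would be none
If layer 4 is active=no:
  actuator would be (-2, 3)
Observed none, so layer 4 was active.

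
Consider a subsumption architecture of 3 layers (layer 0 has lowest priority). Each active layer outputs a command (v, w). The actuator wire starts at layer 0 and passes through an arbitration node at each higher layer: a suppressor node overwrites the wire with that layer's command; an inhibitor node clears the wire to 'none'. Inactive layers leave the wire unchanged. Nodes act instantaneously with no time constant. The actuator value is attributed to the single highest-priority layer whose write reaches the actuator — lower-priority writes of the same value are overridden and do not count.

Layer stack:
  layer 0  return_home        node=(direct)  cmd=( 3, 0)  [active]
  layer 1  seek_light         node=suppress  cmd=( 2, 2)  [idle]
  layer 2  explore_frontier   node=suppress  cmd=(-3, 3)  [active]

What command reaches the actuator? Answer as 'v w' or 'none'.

[0] return_home on; wire := (3, 0)
[1] seek_light off; pass (3, 0)
[2] explore_frontier on (suppress); wire := (-3, 3)
output (-3, 3)

-3 3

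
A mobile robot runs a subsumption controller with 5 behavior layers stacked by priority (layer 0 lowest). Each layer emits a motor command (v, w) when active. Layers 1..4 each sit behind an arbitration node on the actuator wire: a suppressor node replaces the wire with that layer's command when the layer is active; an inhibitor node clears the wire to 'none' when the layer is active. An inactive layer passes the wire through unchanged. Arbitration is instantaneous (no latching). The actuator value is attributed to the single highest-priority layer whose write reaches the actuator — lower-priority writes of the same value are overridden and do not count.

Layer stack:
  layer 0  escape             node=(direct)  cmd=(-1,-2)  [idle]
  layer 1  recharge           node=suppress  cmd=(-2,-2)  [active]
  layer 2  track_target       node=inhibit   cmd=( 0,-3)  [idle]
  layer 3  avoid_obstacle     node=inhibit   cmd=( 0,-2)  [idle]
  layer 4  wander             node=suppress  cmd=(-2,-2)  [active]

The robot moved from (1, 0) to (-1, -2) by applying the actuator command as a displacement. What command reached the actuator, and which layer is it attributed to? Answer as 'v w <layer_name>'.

displacement = (-1, -2) − (1, 0) = (-2, -2)
L0 escape: idle → wire = none
L1 recharge: active, suppressor → wire = (-2, -2)
L2 track_target: idle → wire stays (-2, -2)
L3 avoid_obstacle: idle → wire stays (-2, -2)
L4 wander: active, suppressor → wire = (-2, -2)
actuator = (-2, -2) — from layer 4 (wander)

-2 -2 wander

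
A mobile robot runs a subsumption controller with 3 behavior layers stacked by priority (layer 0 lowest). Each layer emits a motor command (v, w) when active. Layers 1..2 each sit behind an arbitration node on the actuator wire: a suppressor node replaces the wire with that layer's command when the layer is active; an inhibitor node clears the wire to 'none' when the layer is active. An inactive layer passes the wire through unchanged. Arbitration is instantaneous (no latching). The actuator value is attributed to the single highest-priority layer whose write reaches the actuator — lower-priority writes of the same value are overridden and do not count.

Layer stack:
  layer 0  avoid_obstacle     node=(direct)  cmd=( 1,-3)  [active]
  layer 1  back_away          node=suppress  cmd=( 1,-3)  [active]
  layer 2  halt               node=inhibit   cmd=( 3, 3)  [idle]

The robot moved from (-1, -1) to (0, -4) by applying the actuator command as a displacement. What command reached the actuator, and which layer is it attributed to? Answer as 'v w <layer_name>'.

1 -3 back_away

displacement = (0, -4) − (-1, -1) = (1, -3)
L0 avoid_obstacle: active, feeds wire = (1, -3)
L1 back_away: active, suppressor → wire = (1, -3)
L2 halt: idle → wire stays (1, -3)
actuator = (1, -3) — from layer 1 (back_away)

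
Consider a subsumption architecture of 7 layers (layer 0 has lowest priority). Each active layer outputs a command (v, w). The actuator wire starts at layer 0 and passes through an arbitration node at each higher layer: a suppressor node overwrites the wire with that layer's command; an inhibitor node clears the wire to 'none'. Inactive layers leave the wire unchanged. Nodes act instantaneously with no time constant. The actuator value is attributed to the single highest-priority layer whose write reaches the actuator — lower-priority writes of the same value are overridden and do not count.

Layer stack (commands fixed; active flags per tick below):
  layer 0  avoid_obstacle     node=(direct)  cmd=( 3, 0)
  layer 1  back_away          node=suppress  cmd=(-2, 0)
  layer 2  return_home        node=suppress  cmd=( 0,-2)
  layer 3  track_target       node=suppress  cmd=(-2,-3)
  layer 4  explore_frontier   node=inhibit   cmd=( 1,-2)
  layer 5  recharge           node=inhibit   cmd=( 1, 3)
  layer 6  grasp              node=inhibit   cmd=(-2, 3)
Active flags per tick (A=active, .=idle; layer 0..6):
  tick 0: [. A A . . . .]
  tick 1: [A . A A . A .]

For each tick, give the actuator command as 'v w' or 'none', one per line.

0 -2
none

tick 0:
  [0] avoid_obstacle off; wire := none
  [1] back_away on (suppress); wire := (-2, 0)
  [2] return_home on (suppress); wire := (0, -2)
  [3] track_target off; pass (0, -2)
  [4] explore_frontier off; pass (0, -2)
  [5] recharge off; pass (0, -2)
  [6] grasp off; pass (0, -2)
  output (0, -2)
tick 1:
  [0] avoid_obstacle on; wire := (3, 0)
  [1] back_away off; pass (3, 0)
  [2] return_home on (suppress); wire := (0, -2)
  [3] track_target on (suppress); wire := (-2, -3)
  [4] explore_frontier off; pass (-2, -3)
  [5] recharge on (inhibit); wire := none
  [6] grasp off; pass none
  output none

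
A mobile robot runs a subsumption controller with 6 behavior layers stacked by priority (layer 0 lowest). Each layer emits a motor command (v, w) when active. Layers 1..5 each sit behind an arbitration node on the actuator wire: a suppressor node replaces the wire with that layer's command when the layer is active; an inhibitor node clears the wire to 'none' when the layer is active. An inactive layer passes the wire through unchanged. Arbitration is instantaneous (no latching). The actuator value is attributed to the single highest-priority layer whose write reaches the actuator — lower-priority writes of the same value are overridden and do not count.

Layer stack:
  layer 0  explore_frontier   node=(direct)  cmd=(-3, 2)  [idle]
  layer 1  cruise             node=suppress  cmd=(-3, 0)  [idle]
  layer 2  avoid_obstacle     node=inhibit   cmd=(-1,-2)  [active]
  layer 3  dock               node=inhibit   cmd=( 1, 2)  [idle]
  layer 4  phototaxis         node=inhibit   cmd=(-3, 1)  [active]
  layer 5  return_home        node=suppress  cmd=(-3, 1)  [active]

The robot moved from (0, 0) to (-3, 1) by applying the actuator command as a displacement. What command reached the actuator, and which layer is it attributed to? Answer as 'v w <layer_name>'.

displacement = (-3, 1) − (0, 0) = (-3, 1)
layer 0 (explore_frontier) idle — none
layer 1 (cruise) idle — unchanged: none
layer 2 (avoid_obstacle) active — inhibits: none
layer 3 (dock) idle — unchanged: none
layer 4 (phototaxis) active — inhibits: none
layer 5 (return_home) active — suppresses: (-3, 1)
→ actuator (-3, 1) — from layer 5 (return_home)

-3 1 return_home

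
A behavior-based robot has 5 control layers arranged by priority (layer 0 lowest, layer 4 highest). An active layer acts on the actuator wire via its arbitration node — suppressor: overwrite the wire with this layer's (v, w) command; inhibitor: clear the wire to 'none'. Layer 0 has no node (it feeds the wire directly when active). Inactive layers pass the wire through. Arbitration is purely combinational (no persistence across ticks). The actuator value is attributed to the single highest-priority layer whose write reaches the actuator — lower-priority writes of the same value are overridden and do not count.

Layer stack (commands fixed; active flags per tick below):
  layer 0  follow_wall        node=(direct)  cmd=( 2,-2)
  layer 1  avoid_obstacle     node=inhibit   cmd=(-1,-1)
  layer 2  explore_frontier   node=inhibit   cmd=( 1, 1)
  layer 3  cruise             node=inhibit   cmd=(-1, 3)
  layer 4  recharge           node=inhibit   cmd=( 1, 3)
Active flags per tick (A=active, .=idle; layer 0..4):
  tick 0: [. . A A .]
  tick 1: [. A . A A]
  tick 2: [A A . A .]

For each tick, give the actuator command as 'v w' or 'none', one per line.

none
none
none

tick 0:
  layer 0 (follow_wall) idle — none
  layer 1 (avoid_obstacle) idle — unchanged: none
  layer 2 (explore_frontier) active — inhibits: none
  layer 3 (cruise) active — inhibits: none
  layer 4 (recharge) idle — unchanged: none
  → actuator none
tick 1:
  layer 0 (follow_wall) idle — none
  layer 1 (avoid_obstacle) active — inhibits: none
  layer 2 (explore_frontier) idle — unchanged: none
  layer 3 (cruise) active — inhibits: none
  layer 4 (recharge) active — inhibits: none
  → actuator none
tick 2:
  layer 0 (follow_wall) active — direct: (2, -2)
  layer 1 (avoid_obstacle) active — inhibits: none
  layer 2 (explore_frontier) idle — unchanged: none
  layer 3 (cruise) active — inhibits: none
  layer 4 (recharge) idle — unchanged: none
  → actuator none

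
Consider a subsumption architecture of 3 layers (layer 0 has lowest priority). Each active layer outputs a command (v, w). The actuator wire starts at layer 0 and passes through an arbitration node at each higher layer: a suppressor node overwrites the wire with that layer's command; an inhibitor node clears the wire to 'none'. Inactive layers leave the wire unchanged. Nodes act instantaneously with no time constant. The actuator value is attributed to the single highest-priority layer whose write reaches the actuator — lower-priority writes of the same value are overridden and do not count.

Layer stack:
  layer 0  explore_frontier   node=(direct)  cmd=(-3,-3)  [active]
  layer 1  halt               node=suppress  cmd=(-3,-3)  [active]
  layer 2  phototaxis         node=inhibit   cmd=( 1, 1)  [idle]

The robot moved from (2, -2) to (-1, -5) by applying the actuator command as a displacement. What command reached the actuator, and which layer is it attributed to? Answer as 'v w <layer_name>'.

displacement = (-1, -5) − (2, -2) = (-3, -3)
[0] explore_frontier on; wire := (-3, -3)
[1] halt on (suppress); wire := (-3, -3)
[2] phototaxis off; pass (-3, -3)
output (-3, -3) — from layer 1 (halt)

-3 -3 halt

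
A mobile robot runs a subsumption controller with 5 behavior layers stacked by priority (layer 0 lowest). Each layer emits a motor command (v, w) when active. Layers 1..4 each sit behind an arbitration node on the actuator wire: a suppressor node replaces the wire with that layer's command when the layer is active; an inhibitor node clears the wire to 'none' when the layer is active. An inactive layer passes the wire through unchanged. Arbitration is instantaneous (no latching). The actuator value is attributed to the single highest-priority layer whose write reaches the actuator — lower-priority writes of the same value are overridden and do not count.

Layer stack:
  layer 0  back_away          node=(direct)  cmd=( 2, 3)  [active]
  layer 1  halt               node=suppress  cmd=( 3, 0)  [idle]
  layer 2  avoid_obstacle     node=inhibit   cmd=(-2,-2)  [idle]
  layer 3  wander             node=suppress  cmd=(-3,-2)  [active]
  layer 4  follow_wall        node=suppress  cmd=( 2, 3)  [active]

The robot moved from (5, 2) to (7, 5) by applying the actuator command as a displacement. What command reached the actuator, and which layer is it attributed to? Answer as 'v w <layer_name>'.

displacement = (7, 5) − (5, 2) = (2, 3)
[0] back_away on; wire := (2, 3)
[1] halt off; pass (2, 3)
[2] avoid_obstacle off; pass (2, 3)
[3] wander on (suppress); wire := (-3, -2)
[4] follow_wall on (suppress); wire := (2, 3)
output (2, 3) — from layer 4 (follow_wall)

2 3 follow_wall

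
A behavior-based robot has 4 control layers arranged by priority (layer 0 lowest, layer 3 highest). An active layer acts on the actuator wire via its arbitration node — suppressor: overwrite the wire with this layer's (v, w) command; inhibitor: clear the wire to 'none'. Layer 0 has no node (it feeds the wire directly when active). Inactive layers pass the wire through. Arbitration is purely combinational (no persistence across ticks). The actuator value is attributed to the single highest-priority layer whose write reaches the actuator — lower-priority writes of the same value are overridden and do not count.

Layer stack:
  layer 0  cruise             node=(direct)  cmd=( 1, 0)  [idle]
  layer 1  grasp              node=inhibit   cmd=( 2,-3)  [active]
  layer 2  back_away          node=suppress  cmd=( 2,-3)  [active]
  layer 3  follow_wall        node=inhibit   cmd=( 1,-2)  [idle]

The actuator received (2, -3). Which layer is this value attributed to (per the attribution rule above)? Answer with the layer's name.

[0] cruise off; wire := none
[1] grasp on (inhibit); wire := none
[2] back_away on (suppress); wire := (2, -3)
[3] follow_wall off; pass (2, -3)
output (2, -3)
last writer: layer 2 = back_away

back_away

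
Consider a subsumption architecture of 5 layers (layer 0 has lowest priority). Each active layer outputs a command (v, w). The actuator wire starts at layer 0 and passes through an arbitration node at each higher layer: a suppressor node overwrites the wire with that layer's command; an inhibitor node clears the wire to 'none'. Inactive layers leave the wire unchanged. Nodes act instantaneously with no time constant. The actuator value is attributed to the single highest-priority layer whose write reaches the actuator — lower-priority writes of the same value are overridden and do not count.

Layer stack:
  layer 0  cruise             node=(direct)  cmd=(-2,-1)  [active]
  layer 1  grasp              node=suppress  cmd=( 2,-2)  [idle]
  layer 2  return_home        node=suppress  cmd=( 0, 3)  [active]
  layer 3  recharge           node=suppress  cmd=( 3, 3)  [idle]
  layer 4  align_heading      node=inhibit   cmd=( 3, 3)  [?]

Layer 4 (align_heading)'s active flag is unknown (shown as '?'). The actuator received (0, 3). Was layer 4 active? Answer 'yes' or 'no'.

If layer 4 is active=yes:
  actuator would be none
If layer 4 is active=no:
  actuator would be (0, 3)
Observed (0, 3), so layer 4 was idle.

no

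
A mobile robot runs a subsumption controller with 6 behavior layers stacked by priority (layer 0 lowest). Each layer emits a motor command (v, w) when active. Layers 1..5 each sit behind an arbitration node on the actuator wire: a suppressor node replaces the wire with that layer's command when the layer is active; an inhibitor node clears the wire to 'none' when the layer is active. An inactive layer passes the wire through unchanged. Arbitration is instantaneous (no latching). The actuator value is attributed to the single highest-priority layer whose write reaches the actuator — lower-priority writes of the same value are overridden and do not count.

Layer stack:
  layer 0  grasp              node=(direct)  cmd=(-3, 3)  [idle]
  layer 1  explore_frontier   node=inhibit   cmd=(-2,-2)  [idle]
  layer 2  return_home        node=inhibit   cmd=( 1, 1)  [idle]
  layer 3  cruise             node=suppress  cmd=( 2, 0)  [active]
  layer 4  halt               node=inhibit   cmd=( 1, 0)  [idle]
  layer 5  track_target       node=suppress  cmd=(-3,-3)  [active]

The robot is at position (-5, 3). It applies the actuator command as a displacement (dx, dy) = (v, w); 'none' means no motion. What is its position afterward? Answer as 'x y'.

layer 0 (grasp) idle — none
layer 1 (explore_frontier) idle — unchanged: none
layer 2 (return_home) idle — unchanged: none
layer 3 (cruise) active — suppresses: (2, 0)
layer 4 (halt) idle — unchanged: (2, 0)
layer 5 (track_target) active — suppresses: (-3, -3)
→ actuator (-3, -3)
position: (-5, 3) + (-3, -3) = (-8, 0)

-8 0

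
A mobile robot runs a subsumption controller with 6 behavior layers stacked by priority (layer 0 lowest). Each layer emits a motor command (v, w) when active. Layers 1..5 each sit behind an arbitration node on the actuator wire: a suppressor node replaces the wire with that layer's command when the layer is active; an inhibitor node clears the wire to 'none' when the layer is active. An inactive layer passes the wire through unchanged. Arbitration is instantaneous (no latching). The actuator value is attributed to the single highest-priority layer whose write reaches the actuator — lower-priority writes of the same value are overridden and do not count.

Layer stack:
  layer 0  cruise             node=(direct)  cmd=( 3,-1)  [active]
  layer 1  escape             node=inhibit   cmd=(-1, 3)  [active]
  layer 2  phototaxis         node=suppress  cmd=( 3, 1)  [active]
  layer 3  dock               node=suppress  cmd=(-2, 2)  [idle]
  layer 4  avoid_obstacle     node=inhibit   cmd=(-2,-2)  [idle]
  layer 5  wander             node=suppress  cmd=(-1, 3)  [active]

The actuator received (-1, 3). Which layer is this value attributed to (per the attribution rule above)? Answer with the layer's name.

L0 cruise: active, feeds wire = (3, -1)
L1 escape: active, inhibitor → wire = none
L2 phototaxis: active, suppressor → wire = (3, 1)
L3 dock: idle → wire stays (3, 1)
L4 avoid_obstacle: idle → wire stays (3, 1)
L5 wander: active, suppressor → wire = (-1, 3)
actuator = (-1, 3)
last writer: layer 5 = wander

wander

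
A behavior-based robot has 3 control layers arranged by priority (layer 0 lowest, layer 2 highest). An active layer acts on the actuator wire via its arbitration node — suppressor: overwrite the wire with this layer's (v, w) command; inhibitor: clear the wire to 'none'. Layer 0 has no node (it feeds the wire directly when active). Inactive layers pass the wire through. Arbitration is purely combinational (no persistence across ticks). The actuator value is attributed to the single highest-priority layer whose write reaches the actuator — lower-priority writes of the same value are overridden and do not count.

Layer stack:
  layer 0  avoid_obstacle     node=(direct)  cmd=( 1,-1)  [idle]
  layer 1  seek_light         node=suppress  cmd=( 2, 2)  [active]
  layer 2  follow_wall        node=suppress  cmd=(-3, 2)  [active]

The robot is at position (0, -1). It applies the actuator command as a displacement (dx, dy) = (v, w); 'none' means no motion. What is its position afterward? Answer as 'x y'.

-3 1

L0 avoid_obstacle: idle → wire = none
L1 seek_light: active, suppressor → wire = (2, 2)
L2 follow_wall: active, suppressor → wire = (-3, 2)
actuator = (-3, 2)
position: (0, -1) + (-3, 2) = (-3, 1)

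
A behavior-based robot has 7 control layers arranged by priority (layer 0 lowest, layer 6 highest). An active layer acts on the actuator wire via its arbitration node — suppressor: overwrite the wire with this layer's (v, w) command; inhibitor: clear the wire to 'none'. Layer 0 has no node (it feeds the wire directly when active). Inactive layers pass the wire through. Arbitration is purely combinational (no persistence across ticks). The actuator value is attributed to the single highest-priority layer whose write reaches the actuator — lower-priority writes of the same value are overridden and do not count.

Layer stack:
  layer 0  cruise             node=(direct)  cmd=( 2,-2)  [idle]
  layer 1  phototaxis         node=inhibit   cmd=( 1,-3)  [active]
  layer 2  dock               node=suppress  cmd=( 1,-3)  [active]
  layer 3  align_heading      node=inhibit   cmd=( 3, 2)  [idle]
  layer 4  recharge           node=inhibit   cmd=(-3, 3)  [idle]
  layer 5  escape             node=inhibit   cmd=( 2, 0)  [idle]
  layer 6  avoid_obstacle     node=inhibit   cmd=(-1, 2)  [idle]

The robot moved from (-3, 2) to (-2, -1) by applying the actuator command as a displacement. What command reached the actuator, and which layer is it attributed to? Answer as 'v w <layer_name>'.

1 -3 dock

displacement = (-2, -1) − (-3, 2) = (1, -3)
L0 cruise: idle → wire = none
L1 phototaxis: active, inhibitor → wire = none
L2 dock: active, suppressor → wire = (1, -3)
L3 align_heading: idle → wire stays (1, -3)
L4 recharge: idle → wire stays (1, -3)
L5 escape: idle → wire stays (1, -3)
L6 avoid_obstacle: idle → wire stays (1, -3)
actuator = (1, -3) — from layer 2 (dock)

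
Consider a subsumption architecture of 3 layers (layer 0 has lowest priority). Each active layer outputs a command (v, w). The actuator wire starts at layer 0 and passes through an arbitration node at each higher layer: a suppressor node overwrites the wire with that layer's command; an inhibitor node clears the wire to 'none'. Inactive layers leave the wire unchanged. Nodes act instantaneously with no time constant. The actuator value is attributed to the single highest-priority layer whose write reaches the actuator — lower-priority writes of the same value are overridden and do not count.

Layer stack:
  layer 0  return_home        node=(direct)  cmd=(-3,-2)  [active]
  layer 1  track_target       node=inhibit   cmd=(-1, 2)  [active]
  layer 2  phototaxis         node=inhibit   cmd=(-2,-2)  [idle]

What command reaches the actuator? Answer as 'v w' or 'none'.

layer 0 (return_home) active — direct: (-3, -2)
layer 1 (track_target) active — inhibits: none
layer 2 (phototaxis) idle — unchanged: none
→ actuator none

none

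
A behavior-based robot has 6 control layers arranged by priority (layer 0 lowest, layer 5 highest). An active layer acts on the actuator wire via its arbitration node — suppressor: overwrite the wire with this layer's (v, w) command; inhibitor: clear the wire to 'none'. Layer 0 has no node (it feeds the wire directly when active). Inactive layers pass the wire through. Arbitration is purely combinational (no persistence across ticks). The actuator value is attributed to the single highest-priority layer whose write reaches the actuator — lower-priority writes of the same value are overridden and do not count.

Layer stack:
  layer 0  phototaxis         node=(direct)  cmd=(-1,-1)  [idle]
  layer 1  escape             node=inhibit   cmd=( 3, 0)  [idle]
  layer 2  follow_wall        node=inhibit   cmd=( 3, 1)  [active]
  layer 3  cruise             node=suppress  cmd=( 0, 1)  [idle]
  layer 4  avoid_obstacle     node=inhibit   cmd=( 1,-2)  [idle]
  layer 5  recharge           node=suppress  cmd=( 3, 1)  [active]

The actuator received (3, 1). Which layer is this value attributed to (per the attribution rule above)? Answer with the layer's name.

recharge

[0] phototaxis off; wire := none
[1] escape off; pass none
[2] follow_wall on (inhibit); wire := none
[3] cruise off; pass none
[4] avoid_obstacle off; pass none
[5] recharge on (suppress); wire := (3, 1)
output (3, 1)
last writer: layer 5 = recharge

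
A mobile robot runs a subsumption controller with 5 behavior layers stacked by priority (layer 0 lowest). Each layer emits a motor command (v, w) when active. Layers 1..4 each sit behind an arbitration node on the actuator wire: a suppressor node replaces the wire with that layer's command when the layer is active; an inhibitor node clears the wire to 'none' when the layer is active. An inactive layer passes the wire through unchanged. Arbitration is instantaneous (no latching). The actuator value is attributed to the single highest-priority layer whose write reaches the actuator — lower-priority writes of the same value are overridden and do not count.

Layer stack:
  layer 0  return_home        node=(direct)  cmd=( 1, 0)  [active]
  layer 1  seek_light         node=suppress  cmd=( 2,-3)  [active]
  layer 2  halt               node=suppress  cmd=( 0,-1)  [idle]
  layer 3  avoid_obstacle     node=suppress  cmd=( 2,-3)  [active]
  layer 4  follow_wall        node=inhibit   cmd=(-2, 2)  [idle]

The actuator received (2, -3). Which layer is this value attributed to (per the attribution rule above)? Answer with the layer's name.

layer 0 (return_home) active — direct: (1, 0)
layer 1 (seek_light) active — suppresses: (2, -3)
layer 2 (halt) idle — unchanged: (2, -3)
layer 3 (avoid_obstacle) active — suppresses: (2, -3)
layer 4 (follow_wall) idle — unchanged: (2, -3)
→ actuator (2, -3)
last writer: layer 3 = avoid_obstacle

avoid_obstacle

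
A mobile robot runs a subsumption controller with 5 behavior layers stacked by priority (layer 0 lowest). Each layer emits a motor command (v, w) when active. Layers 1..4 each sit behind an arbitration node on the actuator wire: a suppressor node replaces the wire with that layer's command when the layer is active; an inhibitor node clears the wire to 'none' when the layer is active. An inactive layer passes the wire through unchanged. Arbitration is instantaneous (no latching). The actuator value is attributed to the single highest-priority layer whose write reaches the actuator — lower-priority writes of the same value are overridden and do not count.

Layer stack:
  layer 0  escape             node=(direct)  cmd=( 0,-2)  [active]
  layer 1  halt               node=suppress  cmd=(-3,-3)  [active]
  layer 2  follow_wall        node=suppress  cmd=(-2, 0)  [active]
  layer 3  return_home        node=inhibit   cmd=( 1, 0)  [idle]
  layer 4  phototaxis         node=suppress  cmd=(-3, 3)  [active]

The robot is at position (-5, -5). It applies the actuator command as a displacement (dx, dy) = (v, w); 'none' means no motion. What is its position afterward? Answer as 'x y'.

[0] escape on; wire := (0, -2)
[1] halt on (suppress); wire := (-3, -3)
[2] follow_wall on (suppress); wire := (-2, 0)
[3] return_home off; pass (-2, 0)
[4] phototaxis on (suppress); wire := (-3, 3)
output (-3, 3)
position: (-5, -5) + (-3, 3) = (-8, -2)

-8 -2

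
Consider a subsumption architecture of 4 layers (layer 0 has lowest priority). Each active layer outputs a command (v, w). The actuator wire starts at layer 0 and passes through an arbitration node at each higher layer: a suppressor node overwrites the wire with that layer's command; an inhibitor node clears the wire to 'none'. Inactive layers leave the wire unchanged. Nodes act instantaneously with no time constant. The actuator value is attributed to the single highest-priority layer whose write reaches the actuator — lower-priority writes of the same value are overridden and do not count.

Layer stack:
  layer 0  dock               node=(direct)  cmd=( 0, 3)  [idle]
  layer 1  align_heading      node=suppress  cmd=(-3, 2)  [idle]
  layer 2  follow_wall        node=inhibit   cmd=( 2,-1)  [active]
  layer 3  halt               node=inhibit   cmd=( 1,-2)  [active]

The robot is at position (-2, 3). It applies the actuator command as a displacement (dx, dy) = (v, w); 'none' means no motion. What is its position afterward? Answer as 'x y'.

layer 0 (dock) idle — none
layer 1 (align_heading) idle — unchanged: none
layer 2 (follow_wall) active — inhibits: none
layer 3 (halt) active — inhibits: none
→ actuator none
position: (-2, 3) + none = (-2, 3)

-2 3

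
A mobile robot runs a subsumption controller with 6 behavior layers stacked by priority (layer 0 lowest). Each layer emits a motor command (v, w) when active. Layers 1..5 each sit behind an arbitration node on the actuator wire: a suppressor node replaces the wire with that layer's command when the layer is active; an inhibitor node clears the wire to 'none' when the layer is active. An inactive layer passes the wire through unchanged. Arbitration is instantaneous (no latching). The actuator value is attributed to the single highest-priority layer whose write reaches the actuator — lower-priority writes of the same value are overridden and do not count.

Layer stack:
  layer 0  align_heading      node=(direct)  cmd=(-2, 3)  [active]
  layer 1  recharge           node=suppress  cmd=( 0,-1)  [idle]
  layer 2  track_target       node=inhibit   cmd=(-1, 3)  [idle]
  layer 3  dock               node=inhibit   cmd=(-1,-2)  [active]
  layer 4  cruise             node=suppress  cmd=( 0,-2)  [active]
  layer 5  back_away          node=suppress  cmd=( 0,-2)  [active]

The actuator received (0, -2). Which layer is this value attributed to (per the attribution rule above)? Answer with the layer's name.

back_away

layer 0 (align_heading) active — direct: (-2, 3)
layer 1 (recharge) idle — unchanged: (-2, 3)
layer 2 (track_target) idle — unchanged: (-2, 3)
layer 3 (dock) active — inhibits: none
layer 4 (cruise) active — suppresses: (0, -2)
layer 5 (back_away) active — suppresses: (0, -2)
→ actuator (0, -2)
last writer: layer 5 = back_away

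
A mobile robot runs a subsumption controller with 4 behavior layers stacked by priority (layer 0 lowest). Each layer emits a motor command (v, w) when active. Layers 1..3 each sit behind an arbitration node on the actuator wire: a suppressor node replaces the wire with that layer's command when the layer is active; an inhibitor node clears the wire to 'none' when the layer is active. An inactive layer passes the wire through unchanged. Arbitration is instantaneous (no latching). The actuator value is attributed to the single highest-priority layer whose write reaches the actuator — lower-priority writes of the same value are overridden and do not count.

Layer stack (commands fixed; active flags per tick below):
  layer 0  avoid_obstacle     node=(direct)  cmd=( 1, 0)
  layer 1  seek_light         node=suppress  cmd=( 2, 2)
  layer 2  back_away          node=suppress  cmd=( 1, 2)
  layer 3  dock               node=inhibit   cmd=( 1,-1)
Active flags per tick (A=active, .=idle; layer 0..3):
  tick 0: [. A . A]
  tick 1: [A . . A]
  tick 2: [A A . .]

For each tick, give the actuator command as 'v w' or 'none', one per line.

tick 0:
  layer 0 (avoid_obstacle) idle — none
  layer 1 (seek_light) active — suppresses: (2, 2)
  layer 2 (back_away) idle — unchanged: (2, 2)
  layer 3 (dock) active — inhibits: none
  → actuator none
tick 1:
  layer 0 (avoid_obstacle) active — direct: (1, 0)
  layer 1 (seek_light) idle — unchanged: (1, 0)
  layer 2 (back_away) idle — unchanged: (1, 0)
  layer 3 (dock) active — inhibits: none
  → actuator none
tick 2:
  layer 0 (avoid_obstacle) active — direct: (1, 0)
  layer 1 (seek_light) active — suppresses: (2, 2)
  layer 2 (back_away) idle — unchanged: (2, 2)
  layer 3 (dock) idle — unchanged: (2, 2)
  → actuator (2, 2)

none
none
2 2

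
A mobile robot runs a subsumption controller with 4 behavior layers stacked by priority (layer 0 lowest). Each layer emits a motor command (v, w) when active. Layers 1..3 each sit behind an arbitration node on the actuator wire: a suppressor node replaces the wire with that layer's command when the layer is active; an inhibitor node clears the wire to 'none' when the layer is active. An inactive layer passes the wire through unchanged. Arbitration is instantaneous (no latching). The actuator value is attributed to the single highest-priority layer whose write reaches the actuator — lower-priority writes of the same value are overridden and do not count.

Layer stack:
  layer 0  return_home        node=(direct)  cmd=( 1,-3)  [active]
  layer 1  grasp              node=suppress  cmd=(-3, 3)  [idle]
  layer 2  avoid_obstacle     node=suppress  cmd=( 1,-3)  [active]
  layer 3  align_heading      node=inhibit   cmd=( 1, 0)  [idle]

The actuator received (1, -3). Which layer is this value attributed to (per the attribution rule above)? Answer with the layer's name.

L0 return_home: active, feeds wire = (1, -3)
L1 grasp: idle → wire stays (1, -3)
L2 avoid_obstacle: active, suppressor → wire = (1, -3)
L3 align_heading: idle → wire stays (1, -3)
actuator = (1, -3)
last writer: layer 2 = avoid_obstacle

avoid_obstacle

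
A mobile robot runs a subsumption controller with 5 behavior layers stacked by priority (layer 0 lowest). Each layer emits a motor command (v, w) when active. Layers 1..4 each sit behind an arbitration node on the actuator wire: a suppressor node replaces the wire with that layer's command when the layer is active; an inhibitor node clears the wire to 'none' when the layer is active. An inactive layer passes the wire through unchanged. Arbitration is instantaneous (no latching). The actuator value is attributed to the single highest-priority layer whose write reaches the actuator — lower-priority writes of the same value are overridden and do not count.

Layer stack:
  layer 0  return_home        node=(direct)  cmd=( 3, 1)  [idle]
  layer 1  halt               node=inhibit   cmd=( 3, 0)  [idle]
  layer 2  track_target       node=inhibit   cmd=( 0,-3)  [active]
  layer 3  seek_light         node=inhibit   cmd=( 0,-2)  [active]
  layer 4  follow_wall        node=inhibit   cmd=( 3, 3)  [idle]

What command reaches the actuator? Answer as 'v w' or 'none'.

none

L0 return_home: idle → wire = none
L1 halt: idle → wire stays none
L2 track_target: active, inhibitor → wire = none
L3 seek_light: active, inhibitor → wire = none
L4 follow_wall: idle → wire stays none
actuator = none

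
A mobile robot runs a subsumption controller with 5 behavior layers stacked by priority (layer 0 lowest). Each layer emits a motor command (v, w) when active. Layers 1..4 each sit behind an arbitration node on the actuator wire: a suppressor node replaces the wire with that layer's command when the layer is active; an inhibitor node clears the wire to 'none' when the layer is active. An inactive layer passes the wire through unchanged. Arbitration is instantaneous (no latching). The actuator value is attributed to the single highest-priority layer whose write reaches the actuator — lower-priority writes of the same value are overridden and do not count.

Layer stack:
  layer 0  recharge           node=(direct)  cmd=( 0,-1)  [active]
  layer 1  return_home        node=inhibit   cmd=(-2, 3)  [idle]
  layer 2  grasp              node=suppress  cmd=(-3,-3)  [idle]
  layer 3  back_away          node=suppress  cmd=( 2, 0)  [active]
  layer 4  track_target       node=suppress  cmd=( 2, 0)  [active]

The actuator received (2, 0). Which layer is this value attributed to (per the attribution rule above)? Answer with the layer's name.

track_target

layer 0 (recharge) active — direct: (0, -1)
layer 1 (return_home) idle — unchanged: (0, -1)
layer 2 (grasp) idle — unchanged: (0, -1)
layer 3 (back_away) active — suppresses: (2, 0)
layer 4 (track_target) active — suppresses: (2, 0)
→ actuator (2, 0)
last writer: layer 4 = track_target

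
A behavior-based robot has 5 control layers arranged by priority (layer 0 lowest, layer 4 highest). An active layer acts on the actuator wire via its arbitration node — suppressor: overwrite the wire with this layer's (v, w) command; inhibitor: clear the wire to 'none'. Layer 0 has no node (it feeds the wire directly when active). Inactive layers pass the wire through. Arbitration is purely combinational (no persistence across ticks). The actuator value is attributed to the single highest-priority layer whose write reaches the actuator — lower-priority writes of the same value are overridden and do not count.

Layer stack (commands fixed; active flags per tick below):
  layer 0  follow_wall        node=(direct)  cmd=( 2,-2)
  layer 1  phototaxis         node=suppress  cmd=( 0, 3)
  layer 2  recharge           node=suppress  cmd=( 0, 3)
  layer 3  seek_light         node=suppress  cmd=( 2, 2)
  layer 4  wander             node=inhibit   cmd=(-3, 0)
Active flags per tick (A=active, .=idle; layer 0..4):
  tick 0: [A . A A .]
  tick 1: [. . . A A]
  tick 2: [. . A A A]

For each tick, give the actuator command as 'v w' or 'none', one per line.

2 2
none
none

tick 0:
  layer 0 (follow_wall) active — direct: (2, -2)
  layer 1 (phototaxis) idle — unchanged: (2, -2)
  layer 2 (recharge) active — suppresses: (0, 3)
  layer 3 (seek_light) active — suppresses: (2, 2)
  layer 4 (wander) idle — unchanged: (2, 2)
  → actuator (2, 2)
tick 1:
  layer 0 (follow_wall) idle — none
  layer 1 (phototaxis) idle — unchanged: none
  layer 2 (recharge) idle — unchanged: none
  layer 3 (seek_light) active — suppresses: (2, 2)
  layer 4 (wander) active — inhibits: none
  → actuator none
tick 2:
  layer 0 (follow_wall) idle — none
  layer 1 (phototaxis) idle — unchanged: none
  layer 2 (recharge) active — suppresses: (0, 3)
  layer 3 (seek_light) active — suppresses: (2, 2)
  layer 4 (wander) active — inhibits: none
  → actuator none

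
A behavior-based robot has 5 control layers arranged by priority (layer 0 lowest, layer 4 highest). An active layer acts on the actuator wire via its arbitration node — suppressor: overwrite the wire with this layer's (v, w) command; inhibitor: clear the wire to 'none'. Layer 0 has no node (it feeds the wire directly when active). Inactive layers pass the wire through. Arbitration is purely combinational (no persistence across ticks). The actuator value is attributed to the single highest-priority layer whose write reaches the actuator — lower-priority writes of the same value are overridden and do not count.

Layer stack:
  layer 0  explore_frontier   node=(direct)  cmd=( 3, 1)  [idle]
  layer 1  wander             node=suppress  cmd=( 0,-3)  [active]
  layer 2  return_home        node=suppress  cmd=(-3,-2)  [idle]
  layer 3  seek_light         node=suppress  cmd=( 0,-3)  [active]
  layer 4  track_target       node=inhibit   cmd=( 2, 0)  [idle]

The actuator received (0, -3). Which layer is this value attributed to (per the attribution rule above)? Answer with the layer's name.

seek_light

L0 explore_frontier: idle → wire = none
L1 wander: active, suppressor → wire = (0, -3)
L2 return_home: idle → wire stays (0, -3)
L3 seek_light: active, suppressor → wire = (0, -3)
L4 track_target: idle → wire stays (0, -3)
actuator = (0, -3)
last writer: layer 3 = seek_light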